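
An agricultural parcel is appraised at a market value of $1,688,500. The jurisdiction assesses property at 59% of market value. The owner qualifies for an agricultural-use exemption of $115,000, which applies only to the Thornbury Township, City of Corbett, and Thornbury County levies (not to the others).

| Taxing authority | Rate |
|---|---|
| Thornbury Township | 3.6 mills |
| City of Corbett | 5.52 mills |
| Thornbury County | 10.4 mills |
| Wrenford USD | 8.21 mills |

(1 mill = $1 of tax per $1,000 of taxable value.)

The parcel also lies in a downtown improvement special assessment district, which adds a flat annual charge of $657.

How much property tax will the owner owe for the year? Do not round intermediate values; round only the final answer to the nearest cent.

Assessed value = $1,688,500 × 0.59 = $996,215
Thornbury Township: ($996,215 − $115,000) × 0.0036 = $881,215 × 0.0036 = $3,172.374
City of Corbett: ($996,215 − $115,000) × 0.00552 = $881,215 × 0.00552 = $4,864.3068
Thornbury County: ($996,215 − $115,000) × 0.0104 = $881,215 × 0.0104 = $9,164.636
Wrenford USD: $996,215 × 0.00821 = $8,178.92515
Levies subtotal = $25,380.24195
Total = $25,380.24195 + $657 = $26,037.24195

$26,037.24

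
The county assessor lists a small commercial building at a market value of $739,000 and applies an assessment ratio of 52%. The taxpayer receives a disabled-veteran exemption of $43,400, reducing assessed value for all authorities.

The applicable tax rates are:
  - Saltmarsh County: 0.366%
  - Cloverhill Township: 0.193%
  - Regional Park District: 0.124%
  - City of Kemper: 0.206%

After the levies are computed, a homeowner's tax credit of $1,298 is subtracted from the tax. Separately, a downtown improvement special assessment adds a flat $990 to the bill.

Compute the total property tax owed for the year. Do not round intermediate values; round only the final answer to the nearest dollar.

Assessed value = $739,000 × 0.52 = $384,280
Taxable value = $384,280 − $43,400 = $340,880
Saltmarsh County: $340,880 × 0.00366 = $1,247.6208
Cloverhill Township: $340,880 × 0.00193 = $657.8984
Regional Park District: $340,880 × 0.00124 = $422.6912
City of Kemper: $340,880 × 0.00206 = $702.2128
Levies subtotal = $3,030.4232
After credit = $3,030.4232 − $1,298 = $1,732.4232
Total = $1,732.4232 + $990 = $2,722.4232

$2,722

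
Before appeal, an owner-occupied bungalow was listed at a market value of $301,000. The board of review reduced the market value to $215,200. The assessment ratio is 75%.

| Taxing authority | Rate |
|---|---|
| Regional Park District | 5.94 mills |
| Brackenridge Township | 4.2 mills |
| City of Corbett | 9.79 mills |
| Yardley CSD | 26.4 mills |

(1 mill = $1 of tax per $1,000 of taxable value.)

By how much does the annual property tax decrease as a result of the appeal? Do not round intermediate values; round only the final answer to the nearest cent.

Old assessed value = $301,000 × 0.75 = $225,750
New assessed value = $215,200 × 0.75 = $161,400
Combined rate = 0.00594 + 0.0042 + 0.00979 + 0.0264 = 0.04633
Old tax = $225,750 × 0.04633 = $10,458.9975
New tax = $161,400 × 0.04633 = $7,477.662
Reduction = $10,458.9975 − $7,477.662 = $2,981.3355

$2,981.34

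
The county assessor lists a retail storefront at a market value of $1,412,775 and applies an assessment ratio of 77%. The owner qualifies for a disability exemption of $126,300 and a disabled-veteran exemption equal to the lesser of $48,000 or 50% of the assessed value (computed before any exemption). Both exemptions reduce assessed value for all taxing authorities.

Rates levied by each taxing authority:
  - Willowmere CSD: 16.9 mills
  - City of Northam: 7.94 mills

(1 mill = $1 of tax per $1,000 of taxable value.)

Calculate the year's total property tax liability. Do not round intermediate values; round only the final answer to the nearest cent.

$22,692.25

Assessed value = $1,412,775 × 0.77 = $1,087,836.75
Disabled-veteran exemption = min($48,000, 50% × $1,087,836.75) = min($48,000, $543,918.375) = $48,000 (dollar cap binds)
Taxable value = $1,087,836.75 − $126,300 − $48,000 = $913,536.75
Willowmere CSD: $913,536.75 × 0.0169 = $15,438.771075
City of Northam: $913,536.75 × 0.00794 = $7,253.481795
Total = $22,692.25287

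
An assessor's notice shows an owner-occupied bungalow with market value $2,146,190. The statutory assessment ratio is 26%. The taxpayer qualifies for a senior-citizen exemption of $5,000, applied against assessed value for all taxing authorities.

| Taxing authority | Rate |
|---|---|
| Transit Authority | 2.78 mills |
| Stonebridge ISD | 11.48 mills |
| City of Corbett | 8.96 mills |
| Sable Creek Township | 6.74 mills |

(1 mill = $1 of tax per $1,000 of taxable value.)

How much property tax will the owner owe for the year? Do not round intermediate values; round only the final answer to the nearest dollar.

$16,568

Assessed value = $2,146,190 × 0.26 = $558,009.4
Taxable value = $558,009.4 − $5,000 = $553,009.4
Transit Authority: $553,009.4 × 0.00278 = $1,537.366132
Stonebridge ISD: $553,009.4 × 0.01148 = $6,348.547912
City of Corbett: $553,009.4 × 0.00896 = $4,954.964224
Sable Creek Township: $553,009.4 × 0.00674 = $3,727.283356
Total = $1,537.366132 + $6,348.547912 + $4,954.964224 + $3,727.283356 = $16,568.161624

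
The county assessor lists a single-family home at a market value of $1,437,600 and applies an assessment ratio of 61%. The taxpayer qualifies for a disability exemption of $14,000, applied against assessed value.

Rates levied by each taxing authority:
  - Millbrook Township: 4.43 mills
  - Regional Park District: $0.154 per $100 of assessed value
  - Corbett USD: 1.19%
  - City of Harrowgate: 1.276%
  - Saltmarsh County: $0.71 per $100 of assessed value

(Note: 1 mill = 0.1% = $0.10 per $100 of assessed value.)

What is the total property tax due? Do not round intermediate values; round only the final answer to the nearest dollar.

$32,559

Assessed value = $1,437,600 × 0.61 = $876,936
Taxable value = $876,936 − $14,000 = $862,936
Millbrook Township: $862,936 × 0.00443 = $3,822.80648
Regional Park District: $862,936 × 0.00154 = $1,328.92144
Corbett USD: $862,936 × 0.0119 = $10,268.9384
City of Harrowgate: $862,936 × 0.01276 = $11,011.06336
Saltmarsh County: $862,936 × 0.0071 = $6,126.8456
Total = $32,558.57528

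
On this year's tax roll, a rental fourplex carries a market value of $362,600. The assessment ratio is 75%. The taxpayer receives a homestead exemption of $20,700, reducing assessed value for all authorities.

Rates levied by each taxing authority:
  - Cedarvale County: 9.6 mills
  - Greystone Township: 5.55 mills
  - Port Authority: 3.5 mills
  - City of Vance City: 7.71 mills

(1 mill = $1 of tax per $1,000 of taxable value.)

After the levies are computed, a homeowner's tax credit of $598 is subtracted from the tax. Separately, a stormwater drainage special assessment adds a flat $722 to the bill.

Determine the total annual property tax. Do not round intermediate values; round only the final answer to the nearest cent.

Assessed value = $362,600 × 0.75 = $271,950
Taxable value = $271,950 − $20,700 = $251,250
Cedarvale County: $251,250 × 0.0096 = $2,412
Greystone Township: $251,250 × 0.00555 = $1,394.4375
Port Authority: $251,250 × 0.0035 = $879.375
City of Vance City: $251,250 × 0.00771 = $1,937.1375
Levies subtotal = $6,622.95
After credit = $6,622.95 − $598 = $6,024.95
Total = $6,024.95 + $722 = $6,746.95

$6,746.95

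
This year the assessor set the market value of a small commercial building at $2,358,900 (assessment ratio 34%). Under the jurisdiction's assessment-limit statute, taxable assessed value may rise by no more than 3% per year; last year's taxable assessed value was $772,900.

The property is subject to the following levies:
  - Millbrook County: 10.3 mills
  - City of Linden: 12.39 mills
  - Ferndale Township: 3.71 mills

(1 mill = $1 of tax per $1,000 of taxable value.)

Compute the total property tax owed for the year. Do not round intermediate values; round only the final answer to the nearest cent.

$21,016.70

Uncapped assessed value = $2,358,900 × 0.34 = $802,026
Cap limit = $772,900 × 1.03 = $796,087
Taxable assessed value = min($802,026, $796,087) = $796,087 (cap binds)
Millbrook County: $796,087 × 0.0103 = $8,199.6961
City of Linden: $796,087 × 0.01239 = $9,863.51793
Ferndale Township: $796,087 × 0.00371 = $2,953.48277
Total = $21,016.6968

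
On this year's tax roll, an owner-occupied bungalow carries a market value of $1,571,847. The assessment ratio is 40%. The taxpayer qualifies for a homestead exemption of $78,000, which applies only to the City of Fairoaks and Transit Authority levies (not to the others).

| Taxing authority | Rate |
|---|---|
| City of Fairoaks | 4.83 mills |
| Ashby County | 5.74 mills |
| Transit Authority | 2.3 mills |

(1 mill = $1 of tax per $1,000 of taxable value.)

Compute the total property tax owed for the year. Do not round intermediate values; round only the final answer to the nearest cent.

Assessed value = $1,571,847 × 0.4 = $628,738.8
City of Fairoaks: ($628,738.8 − $78,000) × 0.00483 = $550,738.8 × 0.00483 = $2,660.068404
Ashby County: $628,738.8 × 0.00574 = $3,608.960712
Transit Authority: ($628,738.8 − $78,000) × 0.0023 = $550,738.8 × 0.0023 = $1,266.69924
Total = $7,535.728356

$7,535.73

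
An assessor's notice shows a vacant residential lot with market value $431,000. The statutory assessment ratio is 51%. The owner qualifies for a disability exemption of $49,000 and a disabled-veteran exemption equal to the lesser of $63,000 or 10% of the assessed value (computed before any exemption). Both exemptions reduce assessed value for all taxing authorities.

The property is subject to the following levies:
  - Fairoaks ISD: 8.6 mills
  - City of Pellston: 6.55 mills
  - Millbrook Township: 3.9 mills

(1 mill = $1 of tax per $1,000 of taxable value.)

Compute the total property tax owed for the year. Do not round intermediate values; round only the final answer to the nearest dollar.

Assessed value = $431,000 × 0.51 = $219,810
Disabled-veteran exemption = min($63,000, 10% × $219,810) = min($63,000, $21,981) = $21,981 (percentage binds)
Taxable value = $219,810 − $49,000 − $21,981 = $148,829
Fairoaks ISD: $148,829 × 0.0086 = $1,279.9294
City of Pellston: $148,829 × 0.00655 = $974.82995
Millbrook Township: $148,829 × 0.0039 = $580.4331
Total = $2,835.19245

$2,835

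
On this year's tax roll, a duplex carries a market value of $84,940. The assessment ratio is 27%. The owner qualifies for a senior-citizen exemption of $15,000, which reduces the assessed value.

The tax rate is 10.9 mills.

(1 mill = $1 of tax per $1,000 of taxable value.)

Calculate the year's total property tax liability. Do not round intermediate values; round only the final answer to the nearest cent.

Assessed value = $84,940 × 0.27 = $22,933.8
Taxable value = $22,933.8 − $15,000 = $7,933.8
Tax = $7,933.8 × 0.0109 = $86.47842

$86.48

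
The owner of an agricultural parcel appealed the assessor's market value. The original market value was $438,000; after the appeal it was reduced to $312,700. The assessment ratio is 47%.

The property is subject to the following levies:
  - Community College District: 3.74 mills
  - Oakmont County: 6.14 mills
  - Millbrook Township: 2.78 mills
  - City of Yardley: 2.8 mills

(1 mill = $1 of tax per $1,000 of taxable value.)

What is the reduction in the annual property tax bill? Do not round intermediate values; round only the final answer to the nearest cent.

Old assessed value = $438,000 × 0.47 = $205,860
New assessed value = $312,700 × 0.47 = $146,969
Combined rate = 0.00374 + 0.00614 + 0.00278 + 0.0028 = 0.01546
Old tax = $205,860 × 0.01546 = $3,182.5956
New tax = $146,969 × 0.01546 = $2,272.14074
Reduction = $3,182.5956 − $2,272.14074 = $910.45486

$910.45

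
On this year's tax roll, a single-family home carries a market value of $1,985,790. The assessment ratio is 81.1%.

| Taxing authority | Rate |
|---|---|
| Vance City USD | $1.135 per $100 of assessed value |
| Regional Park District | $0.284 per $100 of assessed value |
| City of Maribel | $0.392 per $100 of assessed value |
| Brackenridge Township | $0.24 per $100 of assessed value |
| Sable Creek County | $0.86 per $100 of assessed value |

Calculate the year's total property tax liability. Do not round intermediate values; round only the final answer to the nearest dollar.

$46,881

Assessed value = $1,985,790 × 0.811 = $1,610,475.69
Vance City USD: $1,610,475.69 × 0.01135 = $18,278.8990815
Regional Park District: $1,610,475.69 × 0.00284 = $4,573.7509596
City of Maribel: $1,610,475.69 × 0.00392 = $6,313.0647048
Brackenridge Township: $1,610,475.69 × 0.0024 = $3,865.141656
Sable Creek County: $1,610,475.69 × 0.0086 = $13,850.090934
Total = $18,278.8990815 + $4,573.7509596 + $6,313.0647048 + $3,865.141656 + $13,850.090934 = $46,880.9473359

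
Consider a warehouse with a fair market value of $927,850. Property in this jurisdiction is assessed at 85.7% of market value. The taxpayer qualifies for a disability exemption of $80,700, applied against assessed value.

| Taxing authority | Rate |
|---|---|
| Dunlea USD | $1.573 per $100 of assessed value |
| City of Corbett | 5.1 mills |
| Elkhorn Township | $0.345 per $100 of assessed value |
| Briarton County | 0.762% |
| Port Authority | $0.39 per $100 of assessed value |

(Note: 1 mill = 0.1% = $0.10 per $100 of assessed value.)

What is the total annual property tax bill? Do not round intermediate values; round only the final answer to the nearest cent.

Assessed value = $927,850 × 0.857 = $795,167.45
Taxable value = $795,167.45 − $80,700 = $714,467.45
Dunlea USD: $714,467.45 × 0.01573 = $11,238.5729885
City of Corbett: $714,467.45 × 0.0051 = $3,643.783995
Elkhorn Township: $714,467.45 × 0.00345 = $2,464.9127025
Briarton County: $714,467.45 × 0.00762 = $5,444.241969
Port Authority: $714,467.45 × 0.0039 = $2,786.423055
Total = $25,577.93471

$25,577.93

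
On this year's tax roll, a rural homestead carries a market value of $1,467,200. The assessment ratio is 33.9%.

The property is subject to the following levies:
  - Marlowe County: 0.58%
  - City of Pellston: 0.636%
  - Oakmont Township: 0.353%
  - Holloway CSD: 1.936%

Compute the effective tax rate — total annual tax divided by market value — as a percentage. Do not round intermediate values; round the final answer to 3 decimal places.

Assessed value = $1,467,200 × 0.339 = $497,380.8
Marlowe County: $497,380.8 × 0.0058 = $2,884.80864
City of Pellston: $497,380.8 × 0.00636 = $3,163.341888
Oakmont Township: $497,380.8 × 0.00353 = $1,755.754224
Holloway CSD: $497,380.8 × 0.01936 = $9,629.292288
Total tax = $17,433.19704
Effective rate = $17,433.19704 ÷ $1,467,200 = 1.188% of market value

1.188%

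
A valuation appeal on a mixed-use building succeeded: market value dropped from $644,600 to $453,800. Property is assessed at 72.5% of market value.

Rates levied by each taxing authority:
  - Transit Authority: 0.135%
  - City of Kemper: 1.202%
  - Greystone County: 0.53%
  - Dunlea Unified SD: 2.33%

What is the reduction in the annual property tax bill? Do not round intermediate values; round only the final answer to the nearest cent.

$5,805.71

Old assessed value = $644,600 × 0.725 = $467,335
New assessed value = $453,800 × 0.725 = $329,005
Combined rate = 0.00135 + 0.01202 + 0.0053 + 0.0233 = 0.04197
Old tax = $467,335 × 0.04197 = $19,614.04995
New tax = $329,005 × 0.04197 = $13,808.33985
Reduction = $19,614.04995 − $13,808.33985 = $5,805.7101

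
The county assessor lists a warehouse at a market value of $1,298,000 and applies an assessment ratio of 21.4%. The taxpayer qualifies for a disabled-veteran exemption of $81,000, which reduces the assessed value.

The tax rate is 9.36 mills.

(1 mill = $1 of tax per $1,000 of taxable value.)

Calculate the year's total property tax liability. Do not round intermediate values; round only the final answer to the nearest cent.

Assessed value = $1,298,000 × 0.214 = $277,772
Taxable value = $277,772 − $81,000 = $196,772
Tax = $196,772 × 0.00936 = $1,841.78592

$1,841.79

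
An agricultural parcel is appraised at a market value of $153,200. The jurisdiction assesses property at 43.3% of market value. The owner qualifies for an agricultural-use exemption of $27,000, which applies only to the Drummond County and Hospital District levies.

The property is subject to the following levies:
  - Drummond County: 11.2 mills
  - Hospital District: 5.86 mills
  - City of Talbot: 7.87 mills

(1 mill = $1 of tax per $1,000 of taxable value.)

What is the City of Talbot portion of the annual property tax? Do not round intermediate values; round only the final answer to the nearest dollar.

Assessed value = $153,200 × 0.433 = $66,335.6
City of Talbot taxable value = $66,335.6 (exemption does not apply)
City of Talbot levy = $66,335.6 × 0.00787 = $522.061172

$522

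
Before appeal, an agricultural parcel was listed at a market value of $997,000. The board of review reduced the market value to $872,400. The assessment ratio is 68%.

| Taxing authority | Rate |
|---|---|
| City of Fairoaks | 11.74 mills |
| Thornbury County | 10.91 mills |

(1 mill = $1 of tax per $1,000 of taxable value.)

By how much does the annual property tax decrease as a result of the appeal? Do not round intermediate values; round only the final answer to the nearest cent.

Old assessed value = $997,000 × 0.68 = $677,960
New assessed value = $872,400 × 0.68 = $593,232
Combined rate = 0.01174 + 0.01091 = 0.02265
Old tax = $677,960 × 0.02265 = $15,355.794
New tax = $593,232 × 0.02265 = $13,436.7048
Reduction = $15,355.794 − $13,436.7048 = $1,919.0892

$1,919.09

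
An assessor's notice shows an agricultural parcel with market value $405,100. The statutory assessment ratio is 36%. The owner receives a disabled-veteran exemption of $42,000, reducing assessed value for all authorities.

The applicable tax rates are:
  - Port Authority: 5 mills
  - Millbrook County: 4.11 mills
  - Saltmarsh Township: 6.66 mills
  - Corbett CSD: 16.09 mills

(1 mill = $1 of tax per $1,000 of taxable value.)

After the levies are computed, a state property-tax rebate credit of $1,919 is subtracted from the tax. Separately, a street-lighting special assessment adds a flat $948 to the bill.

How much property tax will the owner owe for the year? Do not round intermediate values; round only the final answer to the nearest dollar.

$2,337

Assessed value = $405,100 × 0.36 = $145,836
Taxable value = $145,836 − $42,000 = $103,836
Port Authority: $103,836 × 0.005 = $519.18
Millbrook County: $103,836 × 0.00411 = $426.76596
Saltmarsh Township: $103,836 × 0.00666 = $691.54776
Corbett CSD: $103,836 × 0.01609 = $1,670.72124
Levies subtotal = $3,308.21496
After credit = $3,308.21496 − $1,919 = $1,389.21496
Total = $1,389.21496 + $948 = $2,337.21496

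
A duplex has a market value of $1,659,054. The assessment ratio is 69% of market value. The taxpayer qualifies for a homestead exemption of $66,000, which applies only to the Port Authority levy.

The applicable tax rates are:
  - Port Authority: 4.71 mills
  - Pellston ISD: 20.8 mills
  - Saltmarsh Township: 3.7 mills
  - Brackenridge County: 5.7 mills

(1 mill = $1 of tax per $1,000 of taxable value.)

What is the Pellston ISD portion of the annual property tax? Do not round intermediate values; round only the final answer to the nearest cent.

$23,810.74

Assessed value = $1,659,054 × 0.69 = $1,144,747.26
Pellston ISD taxable value = $1,144,747.26 (exemption does not apply)
Pellston ISD levy = $1,144,747.26 × 0.0208 = $23,810.743008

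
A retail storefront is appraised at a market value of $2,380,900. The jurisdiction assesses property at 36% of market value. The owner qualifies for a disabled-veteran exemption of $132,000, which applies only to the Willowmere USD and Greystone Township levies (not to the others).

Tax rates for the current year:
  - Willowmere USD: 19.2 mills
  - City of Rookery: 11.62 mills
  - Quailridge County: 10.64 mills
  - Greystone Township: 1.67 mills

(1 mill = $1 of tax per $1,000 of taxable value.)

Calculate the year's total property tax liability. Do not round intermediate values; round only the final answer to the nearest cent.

Assessed value = $2,380,900 × 0.36 = $857,124
Willowmere USD: ($857,124 − $132,000) × 0.0192 = $725,124 × 0.0192 = $13,922.3808
City of Rookery: $857,124 × 0.01162 = $9,959.78088
Quailridge County: $857,124 × 0.01064 = $9,119.79936
Greystone Township: ($857,124 − $132,000) × 0.00167 = $725,124 × 0.00167 = $1,210.95708
Total = $34,212.91812

$34,212.92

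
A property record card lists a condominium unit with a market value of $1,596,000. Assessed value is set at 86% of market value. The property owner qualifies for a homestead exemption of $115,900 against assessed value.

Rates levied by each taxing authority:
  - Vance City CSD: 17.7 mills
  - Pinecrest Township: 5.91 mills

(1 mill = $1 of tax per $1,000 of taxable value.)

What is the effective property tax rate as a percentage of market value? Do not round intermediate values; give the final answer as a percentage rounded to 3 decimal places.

1.859%

Assessed value = $1,596,000 × 0.86 = $1,372,560
Taxable value = $1,372,560 − $115,900 = $1,256,660
Vance City CSD: $1,256,660 × 0.0177 = $22,242.882
Pinecrest Township: $1,256,660 × 0.00591 = $7,426.8606
Total tax = $29,669.7426
Effective rate = $29,669.7426 ÷ $1,596,000 = 1.859% of market value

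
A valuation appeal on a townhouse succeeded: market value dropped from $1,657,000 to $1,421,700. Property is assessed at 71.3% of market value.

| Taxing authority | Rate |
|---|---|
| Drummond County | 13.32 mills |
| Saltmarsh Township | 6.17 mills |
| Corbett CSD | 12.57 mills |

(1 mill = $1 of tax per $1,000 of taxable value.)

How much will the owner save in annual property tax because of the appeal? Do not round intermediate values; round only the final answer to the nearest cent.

Old assessed value = $1,657,000 × 0.713 = $1,181,441
New assessed value = $1,421,700 × 0.713 = $1,013,672.1
Combined rate = 0.01332 + 0.00617 + 0.01257 = 0.03206
Old tax = $1,181,441 × 0.03206 = $37,876.99846
New tax = $1,013,672.1 × 0.03206 = $32,498.327526
Reduction = $37,876.99846 − $32,498.327526 = $5,378.670934

$5,378.67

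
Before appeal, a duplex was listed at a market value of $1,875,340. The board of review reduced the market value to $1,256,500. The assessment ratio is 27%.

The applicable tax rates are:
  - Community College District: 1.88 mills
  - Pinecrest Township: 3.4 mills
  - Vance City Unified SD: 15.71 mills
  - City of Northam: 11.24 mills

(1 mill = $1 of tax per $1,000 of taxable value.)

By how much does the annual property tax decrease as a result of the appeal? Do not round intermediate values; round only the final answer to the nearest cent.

$5,385.21

Old assessed value = $1,875,340 × 0.27 = $506,341.8
New assessed value = $1,256,500 × 0.27 = $339,255
Combined rate = 0.00188 + 0.0034 + 0.01571 + 0.01124 = 0.03223
Old tax = $506,341.8 × 0.03223 = $16,319.396214
New tax = $339,255 × 0.03223 = $10,934.18865
Reduction = $16,319.396214 − $10,934.18865 = $5,385.207564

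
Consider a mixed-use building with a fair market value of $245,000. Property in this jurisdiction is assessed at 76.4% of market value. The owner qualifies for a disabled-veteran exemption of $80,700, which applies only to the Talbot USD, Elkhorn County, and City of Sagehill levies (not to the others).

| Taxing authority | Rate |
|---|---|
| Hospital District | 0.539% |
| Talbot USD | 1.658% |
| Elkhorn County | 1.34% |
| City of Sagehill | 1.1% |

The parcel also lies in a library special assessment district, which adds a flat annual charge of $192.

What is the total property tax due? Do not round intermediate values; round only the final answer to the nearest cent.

$5,564.45

Assessed value = $245,000 × 0.764 = $187,180
Hospital District: $187,180 × 0.00539 = $1,008.9002
Talbot USD: ($187,180 − $80,700) × 0.01658 = $106,480 × 0.01658 = $1,765.4384
Elkhorn County: ($187,180 − $80,700) × 0.0134 = $106,480 × 0.0134 = $1,426.832
City of Sagehill: ($187,180 − $80,700) × 0.011 = $106,480 × 0.011 = $1,171.28
Levies subtotal = $5,372.4506
Total = $5,372.4506 + $192 = $5,564.4506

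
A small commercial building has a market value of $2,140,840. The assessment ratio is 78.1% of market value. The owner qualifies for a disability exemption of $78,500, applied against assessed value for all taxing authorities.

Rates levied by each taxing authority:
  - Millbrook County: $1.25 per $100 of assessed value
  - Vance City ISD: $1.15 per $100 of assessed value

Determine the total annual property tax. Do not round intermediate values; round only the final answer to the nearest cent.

Assessed value = $2,140,840 × 0.781 = $1,671,996.04
Taxable value = $1,671,996.04 − $78,500 = $1,593,496.04
Millbrook County: $1,593,496.04 × 0.0125 = $19,918.7005
Vance City ISD: $1,593,496.04 × 0.0115 = $18,325.20446
Total = $19,918.7005 + $18,325.20446 = $38,243.90496

$38,243.90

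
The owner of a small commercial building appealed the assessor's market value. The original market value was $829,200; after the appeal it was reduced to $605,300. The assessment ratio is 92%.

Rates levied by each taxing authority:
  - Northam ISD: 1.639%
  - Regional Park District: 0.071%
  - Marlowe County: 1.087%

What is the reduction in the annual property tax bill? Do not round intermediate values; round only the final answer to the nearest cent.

$5,761.48

Old assessed value = $829,200 × 0.92 = $762,864
New assessed value = $605,300 × 0.92 = $556,876
Combined rate = 0.01639 + 0.00071 + 0.01087 = 0.02797
Old tax = $762,864 × 0.02797 = $21,337.30608
New tax = $556,876 × 0.02797 = $15,575.82172
Reduction = $21,337.30608 − $15,575.82172 = $5,761.48436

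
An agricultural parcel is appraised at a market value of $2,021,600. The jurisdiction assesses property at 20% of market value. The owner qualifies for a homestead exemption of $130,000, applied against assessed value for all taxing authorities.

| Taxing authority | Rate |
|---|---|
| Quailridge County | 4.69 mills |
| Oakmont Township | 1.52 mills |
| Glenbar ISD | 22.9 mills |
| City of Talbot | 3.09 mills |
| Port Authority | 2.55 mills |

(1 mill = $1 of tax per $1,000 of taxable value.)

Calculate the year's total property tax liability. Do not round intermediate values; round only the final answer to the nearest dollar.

$9,533

Assessed value = $2,021,600 × 0.2 = $404,320
Taxable value = $404,320 − $130,000 = $274,320
Quailridge County: $274,320 × 0.00469 = $1,286.5608
Oakmont Township: $274,320 × 0.00152 = $416.9664
Glenbar ISD: $274,320 × 0.0229 = $6,281.928
City of Talbot: $274,320 × 0.00309 = $847.6488
Port Authority: $274,320 × 0.00255 = $699.516
Total = $1,286.5608 + $416.9664 + $6,281.928 + $847.6488 + $699.516 = $9,532.62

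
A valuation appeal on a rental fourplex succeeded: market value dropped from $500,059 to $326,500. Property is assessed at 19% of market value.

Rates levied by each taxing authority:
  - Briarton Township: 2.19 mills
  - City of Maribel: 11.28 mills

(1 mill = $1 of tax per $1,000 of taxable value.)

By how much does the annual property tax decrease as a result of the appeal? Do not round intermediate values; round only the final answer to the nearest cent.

$444.19

Old assessed value = $500,059 × 0.19 = $95,011.21
New assessed value = $326,500 × 0.19 = $62,035
Combined rate = 0.00219 + 0.01128 = 0.01347
Old tax = $95,011.21 × 0.01347 = $1,279.8009987
New tax = $62,035 × 0.01347 = $835.61145
Reduction = $1,279.8009987 − $835.61145 = $444.1895487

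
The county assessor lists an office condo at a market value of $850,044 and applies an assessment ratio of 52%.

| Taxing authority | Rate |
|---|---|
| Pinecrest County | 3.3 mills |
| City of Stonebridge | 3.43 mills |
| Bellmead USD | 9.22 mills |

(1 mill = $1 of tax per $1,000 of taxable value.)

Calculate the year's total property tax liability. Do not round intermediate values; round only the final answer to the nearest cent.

$7,050.26

Assessed value = $850,044 × 0.52 = $442,022.88
Pinecrest County: $442,022.88 × 0.0033 = $1,458.675504
City of Stonebridge: $442,022.88 × 0.00343 = $1,516.1384784
Bellmead USD: $442,022.88 × 0.00922 = $4,075.4509536
Total = $1,458.675504 + $1,516.1384784 + $4,075.4509536 = $7,050.264936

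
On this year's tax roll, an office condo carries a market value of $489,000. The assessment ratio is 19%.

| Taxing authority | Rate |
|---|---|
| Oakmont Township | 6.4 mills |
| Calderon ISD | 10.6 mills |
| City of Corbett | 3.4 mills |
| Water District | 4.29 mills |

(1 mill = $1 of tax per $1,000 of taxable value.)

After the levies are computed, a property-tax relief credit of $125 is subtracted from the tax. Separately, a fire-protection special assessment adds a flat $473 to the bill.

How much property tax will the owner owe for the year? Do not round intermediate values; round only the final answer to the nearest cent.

Assessed value = $489,000 × 0.19 = $92,910
Oakmont Township: $92,910 × 0.0064 = $594.624
Calderon ISD: $92,910 × 0.0106 = $984.846
City of Corbett: $92,910 × 0.0034 = $315.894
Water District: $92,910 × 0.00429 = $398.5839
Levies subtotal = $2,293.9479
After credit = $2,293.9479 − $125 = $2,168.9479
Total = $2,168.9479 + $473 = $2,641.9479

$2,641.95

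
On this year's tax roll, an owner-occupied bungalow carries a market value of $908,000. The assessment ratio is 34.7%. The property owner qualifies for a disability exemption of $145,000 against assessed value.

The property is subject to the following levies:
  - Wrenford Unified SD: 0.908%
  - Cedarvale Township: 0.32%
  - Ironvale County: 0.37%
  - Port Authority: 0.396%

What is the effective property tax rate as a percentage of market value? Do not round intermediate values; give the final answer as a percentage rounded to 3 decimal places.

Assessed value = $908,000 × 0.347 = $315,076
Taxable value = $315,076 − $145,000 = $170,076
Wrenford Unified SD: $170,076 × 0.00908 = $1,544.29008
Cedarvale Township: $170,076 × 0.0032 = $544.2432
Ironvale County: $170,076 × 0.0037 = $629.2812
Port Authority: $170,076 × 0.00396 = $673.50096
Total tax = $3,391.31544
Effective rate = $3,391.31544 ÷ $908,000 = 0.373% of market value

0.373%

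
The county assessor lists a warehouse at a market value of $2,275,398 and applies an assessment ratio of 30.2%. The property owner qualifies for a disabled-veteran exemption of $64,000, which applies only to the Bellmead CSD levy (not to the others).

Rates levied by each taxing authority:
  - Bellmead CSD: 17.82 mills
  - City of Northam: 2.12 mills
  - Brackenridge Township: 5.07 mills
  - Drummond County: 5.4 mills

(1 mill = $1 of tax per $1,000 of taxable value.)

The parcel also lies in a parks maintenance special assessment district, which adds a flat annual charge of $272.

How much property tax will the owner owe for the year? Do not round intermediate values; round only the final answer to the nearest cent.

$20,028.37

Assessed value = $2,275,398 × 0.302 = $687,170.196
Bellmead CSD: ($687,170.196 − $64,000) × 0.01782 = $623,170.196 × 0.01782 = $11,104.89289272
City of Northam: $687,170.196 × 0.00212 = $1,456.80081552
Brackenridge Township: $687,170.196 × 0.00507 = $3,483.95289372
Drummond County: $687,170.196 × 0.0054 = $3,710.7190584
Levies subtotal = $19,756.36566036
Total = $19,756.36566036 + $272 = $20,028.36566036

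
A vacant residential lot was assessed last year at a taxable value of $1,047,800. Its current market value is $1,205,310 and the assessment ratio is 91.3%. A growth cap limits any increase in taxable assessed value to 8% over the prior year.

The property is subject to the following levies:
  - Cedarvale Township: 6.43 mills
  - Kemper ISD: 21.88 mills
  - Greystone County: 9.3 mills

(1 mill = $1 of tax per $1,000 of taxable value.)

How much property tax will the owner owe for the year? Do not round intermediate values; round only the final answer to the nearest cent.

Uncapped assessed value = $1,205,310 × 0.913 = $1,100,448.03
Cap limit = $1,047,800 × 1.08 = $1,131,624
Taxable assessed value = min($1,100,448.03, $1,131,624) = $1,100,448.03 (cap does not bind)
Cedarvale Township: $1,100,448.03 × 0.00643 = $7,075.8808329
Kemper ISD: $1,100,448.03 × 0.02188 = $24,077.8028964
Greystone County: $1,100,448.03 × 0.0093 = $10,234.166679
Total = $41,387.8504083

$41,387.85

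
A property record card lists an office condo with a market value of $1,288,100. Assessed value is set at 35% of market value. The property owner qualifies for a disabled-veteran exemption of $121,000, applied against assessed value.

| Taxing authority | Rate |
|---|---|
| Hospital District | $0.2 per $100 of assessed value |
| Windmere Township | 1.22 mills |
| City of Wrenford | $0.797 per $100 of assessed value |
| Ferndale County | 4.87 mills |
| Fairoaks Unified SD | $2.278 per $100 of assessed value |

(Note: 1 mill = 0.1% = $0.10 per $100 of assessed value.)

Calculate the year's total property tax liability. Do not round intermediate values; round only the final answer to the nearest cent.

Assessed value = $1,288,100 × 0.35 = $450,835
Taxable value = $450,835 − $121,000 = $329,835
Hospital District: $329,835 × 0.002 = $659.67
Windmere Township: $329,835 × 0.00122 = $402.3987
City of Wrenford: $329,835 × 0.00797 = $2,628.78495
Ferndale County: $329,835 × 0.00487 = $1,606.29645
Fairoaks Unified SD: $329,835 × 0.02278 = $7,513.6413
Total = $12,810.7914

$12,810.79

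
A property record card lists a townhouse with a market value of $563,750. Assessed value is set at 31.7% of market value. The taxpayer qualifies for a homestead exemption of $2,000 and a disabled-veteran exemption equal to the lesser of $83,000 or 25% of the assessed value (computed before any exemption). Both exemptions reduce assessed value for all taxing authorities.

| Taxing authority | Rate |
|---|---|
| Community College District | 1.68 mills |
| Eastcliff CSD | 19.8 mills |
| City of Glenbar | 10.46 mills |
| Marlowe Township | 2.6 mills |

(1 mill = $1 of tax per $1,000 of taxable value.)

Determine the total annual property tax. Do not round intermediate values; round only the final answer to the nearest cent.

$4,560.37

Assessed value = $563,750 × 0.317 = $178,708.75
Disabled-veteran exemption = min($83,000, 25% × $178,708.75) = min($83,000, $44,677.1875) = $44,677.1875 (percentage binds)
Taxable value = $178,708.75 − $2,000 − $44,677.1875 = $132,031.5625
Community College District: $132,031.5625 × 0.00168 = $221.813025
Eastcliff CSD: $132,031.5625 × 0.0198 = $2,614.2249375
City of Glenbar: $132,031.5625 × 0.01046 = $1,381.05014375
Marlowe Township: $132,031.5625 × 0.0026 = $343.2820625
Total = $4,560.37016875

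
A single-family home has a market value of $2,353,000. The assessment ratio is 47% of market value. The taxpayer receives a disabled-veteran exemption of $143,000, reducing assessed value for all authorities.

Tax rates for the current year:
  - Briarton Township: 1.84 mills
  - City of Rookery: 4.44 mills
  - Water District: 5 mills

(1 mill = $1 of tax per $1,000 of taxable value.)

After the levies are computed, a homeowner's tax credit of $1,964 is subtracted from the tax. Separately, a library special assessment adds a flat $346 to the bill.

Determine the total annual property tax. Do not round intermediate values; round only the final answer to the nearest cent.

$9,243.62

Assessed value = $2,353,000 × 0.47 = $1,105,910
Taxable value = $1,105,910 − $143,000 = $962,910
Briarton Township: $962,910 × 0.00184 = $1,771.7544
City of Rookery: $962,910 × 0.00444 = $4,275.3204
Water District: $962,910 × 0.005 = $4,814.55
Levies subtotal = $10,861.6248
After credit = $10,861.6248 − $1,964 = $8,897.6248
Total = $8,897.6248 + $346 = $9,243.6248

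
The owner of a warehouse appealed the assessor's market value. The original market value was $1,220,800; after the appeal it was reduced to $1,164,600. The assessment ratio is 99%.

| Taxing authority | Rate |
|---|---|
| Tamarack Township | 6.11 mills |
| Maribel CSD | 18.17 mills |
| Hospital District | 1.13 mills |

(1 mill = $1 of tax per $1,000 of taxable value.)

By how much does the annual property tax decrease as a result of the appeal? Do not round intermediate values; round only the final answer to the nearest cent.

$1,413.76

Old assessed value = $1,220,800 × 0.99 = $1,208,592
New assessed value = $1,164,600 × 0.99 = $1,152,954
Combined rate = 0.00611 + 0.01817 + 0.00113 = 0.02541
Old tax = $1,208,592 × 0.02541 = $30,710.32272
New tax = $1,152,954 × 0.02541 = $29,296.56114
Reduction = $30,710.32272 − $29,296.56114 = $1,413.76158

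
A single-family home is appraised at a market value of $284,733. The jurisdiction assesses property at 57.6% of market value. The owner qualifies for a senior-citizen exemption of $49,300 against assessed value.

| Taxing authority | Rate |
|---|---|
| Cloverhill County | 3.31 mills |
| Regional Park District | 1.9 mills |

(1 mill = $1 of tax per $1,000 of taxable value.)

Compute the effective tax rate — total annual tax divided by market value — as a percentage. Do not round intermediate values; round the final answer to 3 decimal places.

0.210%

Assessed value = $284,733 × 0.576 = $164,006.208
Taxable value = $164,006.208 − $49,300 = $114,706.208
Cloverhill County: $114,706.208 × 0.00331 = $379.67754848
Regional Park District: $114,706.208 × 0.0019 = $217.9417952
Total tax = $597.61934368
Effective rate = $597.61934368 ÷ $284,733 = 0.210% of market value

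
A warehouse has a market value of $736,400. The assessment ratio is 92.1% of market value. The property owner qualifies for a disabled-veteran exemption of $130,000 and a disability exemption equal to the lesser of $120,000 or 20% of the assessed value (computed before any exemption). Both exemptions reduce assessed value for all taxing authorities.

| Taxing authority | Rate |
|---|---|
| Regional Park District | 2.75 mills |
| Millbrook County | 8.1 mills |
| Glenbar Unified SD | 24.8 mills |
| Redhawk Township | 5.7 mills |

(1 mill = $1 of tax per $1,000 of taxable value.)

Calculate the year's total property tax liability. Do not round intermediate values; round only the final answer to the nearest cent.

Assessed value = $736,400 × 0.921 = $678,224.4
Disability exemption = min($120,000, 20% × $678,224.4) = min($120,000, $135,644.88) = $120,000 (dollar cap binds)
Taxable value = $678,224.4 − $130,000 − $120,000 = $428,224.4
Regional Park District: $428,224.4 × 0.00275 = $1,177.6171
Millbrook County: $428,224.4 × 0.0081 = $3,468.61764
Glenbar Unified SD: $428,224.4 × 0.0248 = $10,619.96512
Redhawk Township: $428,224.4 × 0.0057 = $2,440.87908
Total = $17,707.07894

$17,707.08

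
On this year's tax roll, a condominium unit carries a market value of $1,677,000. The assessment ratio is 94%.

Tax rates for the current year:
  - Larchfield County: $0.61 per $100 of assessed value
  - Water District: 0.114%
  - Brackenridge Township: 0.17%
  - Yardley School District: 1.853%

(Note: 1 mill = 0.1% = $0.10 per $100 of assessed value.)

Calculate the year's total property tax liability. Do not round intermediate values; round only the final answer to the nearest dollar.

$43,303

Assessed value = $1,677,000 × 0.94 = $1,576,380
Larchfield County: $1,576,380 × 0.0061 = $9,615.918
Water District: $1,576,380 × 0.00114 = $1,797.0732
Brackenridge Township: $1,576,380 × 0.0017 = $2,679.846
Yardley School District: $1,576,380 × 0.01853 = $29,210.3214
Total = $43,303.1586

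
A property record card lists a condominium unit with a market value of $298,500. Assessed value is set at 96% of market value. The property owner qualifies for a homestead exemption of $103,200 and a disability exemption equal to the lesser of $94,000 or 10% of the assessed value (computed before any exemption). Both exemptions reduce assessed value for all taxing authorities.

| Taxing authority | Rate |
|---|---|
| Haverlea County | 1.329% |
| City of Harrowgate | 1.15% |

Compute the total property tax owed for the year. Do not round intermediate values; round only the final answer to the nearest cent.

Assessed value = $298,500 × 0.96 = $286,560
Disability exemption = min($94,000, 10% × $286,560) = min($94,000, $28,656) = $28,656 (percentage binds)
Taxable value = $286,560 − $103,200 − $28,656 = $154,704
Haverlea County: $154,704 × 0.01329 = $2,056.01616
City of Harrowgate: $154,704 × 0.0115 = $1,779.096
Total = $3,835.11216

$3,835.11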